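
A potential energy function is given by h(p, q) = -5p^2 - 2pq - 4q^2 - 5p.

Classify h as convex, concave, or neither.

concave

h is quadratic, so its Hessian is the constant matrix H = [[-10, -2], [-2, -8]].
det(H) = 76, tr(H) = -18.
det(H) > 0 and tr(H) < 0, so H is negative definite everywhere: concave.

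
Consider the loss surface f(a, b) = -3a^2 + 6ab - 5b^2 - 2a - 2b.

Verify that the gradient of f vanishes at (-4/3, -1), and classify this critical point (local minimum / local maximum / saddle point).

∇f = (-6a + 6b - 2, 6a - 10b - 2); substituting (-4/3, -1) gives ∇f = (0, 0), so (-4/3, -1) is indeed a critical point.
The Hessian of f is constant: H = [[-6, 6], [6, -10]].
det(H) = (-6)·(-10) − 6² = 24.
det(H) > 0 and tr(H) = -16 < 0, so H is negative definite and the point is a local maximum.

local maximum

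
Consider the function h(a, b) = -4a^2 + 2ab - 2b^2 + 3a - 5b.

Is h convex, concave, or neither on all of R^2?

concave

h is quadratic, so its Hessian is the constant matrix H = [[-8, 2], [2, -4]].
det(H) = 28, tr(H) = -12.
det(H) > 0 and tr(H) < 0, so H is negative definite everywhere: concave.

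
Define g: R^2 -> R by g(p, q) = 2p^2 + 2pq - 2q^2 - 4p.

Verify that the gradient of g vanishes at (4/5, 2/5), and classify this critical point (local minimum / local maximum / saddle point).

saddle point

∇g = (4p + 2q - 4, 2p - 4q); substituting (4/5, 2/5) gives ∇g = (0, 0), so (4/5, 2/5) is indeed a critical point.
The Hessian of g is constant: H = [[4, 2], [2, -4]].
det(H) = 4·(-4) − 2² = -20.
Since det(H) < 0, H is indefinite and the critical point is a saddle point.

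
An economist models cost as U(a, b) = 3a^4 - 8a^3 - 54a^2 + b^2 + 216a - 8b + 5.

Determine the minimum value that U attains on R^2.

-686

U(a,b) separates as P(a) + Q(b) + 5, so its minimum is min P + min Q + 5.
P'(a) = 12(a - 3)(a - 2)(a + 3) vanishes at a ∈ {-3, 2, 3}; Q'(b) = 2b - 8 vanishes at b ∈ {4}.
Local minima of P (where P''>0): P(-3)=-675, P(3)=189. Local minima of Q: Q(4)=-16.
So the global minimum of U is P(-3) + Q(4) + 5 = -675 − 16 + 5 = -686, attained at (-3, 4).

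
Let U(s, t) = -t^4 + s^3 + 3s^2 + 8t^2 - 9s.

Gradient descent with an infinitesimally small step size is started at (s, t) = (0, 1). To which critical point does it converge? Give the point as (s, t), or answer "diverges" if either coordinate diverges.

(1, 0)

U is separable, so gradient descent decouples: s follows -∂U/∂s, t follows -∂U/∂t.
∂U/∂s = 3(s - 1)(s + 3); at s=0 this is -9, so s increases.
∂U/∂t = -4t(t - 2)(t + 2); at t=1 this is 12, so t decreases.
s converges to its nearest critical value 1 (a local min of the s-part); t converges to 0. The iterate converges to (1, 0).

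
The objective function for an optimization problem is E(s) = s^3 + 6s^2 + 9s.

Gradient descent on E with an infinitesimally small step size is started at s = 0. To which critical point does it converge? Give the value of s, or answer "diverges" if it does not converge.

E'(s) = 3(s + 1)(s + 3), so E'(0) = 9.
Gradient descent moves in the -E' direction, i.e. s is decreasing.
The nearest critical point in that direction is s = -1, where E'' = 6 > 0 (a local minimum). The iterate converges there.

-1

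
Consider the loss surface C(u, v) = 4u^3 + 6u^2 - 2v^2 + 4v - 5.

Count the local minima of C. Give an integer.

C separates as a function of u plus a function of v, so ∇C=0 decouples.
∂C/∂u = 12u(u + 1) = 0 at u ∈ {-1, 0}; ∂C/∂v = -4(v - 1) = 0 at v ∈ {1}.
The Hessian is diagonal: diag(C_uu, C_vv). Second derivatives: C_uu(-1)=-12, C_uu(0)=12; C_vv(1)=-4.
Local minima occur where both diagonal entries positive: none. Count: 0.

0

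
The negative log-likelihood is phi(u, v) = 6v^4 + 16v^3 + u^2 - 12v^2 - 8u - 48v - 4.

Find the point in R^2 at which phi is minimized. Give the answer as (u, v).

(4, 1)

phi(u,v) separates as P(u) + Q(v) − 4, so its minimum is min P + min Q − 4.
P'(u) = 2u - 8 vanishes at u ∈ {4}; Q'(v) = 24(v - 1)(v + 1)(v + 2) vanishes at v ∈ {-2, -1, 1}.
Local minima of P (where P''>0): P(4)=-16. Local minima of Q: Q(-2)=16, Q(1)=-38.
So the global minimum of phi is P(4) + Q(1) − 4 = -16 − 38 − 4 = -58, attained at (4, 1).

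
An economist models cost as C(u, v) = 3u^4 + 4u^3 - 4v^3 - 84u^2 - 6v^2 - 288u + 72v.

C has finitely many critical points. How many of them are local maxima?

C separates as a function of u plus a function of v, so ∇C=0 decouples.
∂C/∂u = 12(u - 4)(u + 2)(u + 3) = 0 at u ∈ {-3, -2, 4}; ∂C/∂v = -12(v - 2)(v + 3) = 0 at v ∈ {-3, 2}.
The Hessian is diagonal: diag(C_uu, C_vv). Second derivatives: C_uu(-3)=84, C_uu(-2)=-72, C_uu(4)=504; C_vv(-3)=60, C_vv(2)=-60.
Local maxima occur where both diagonal entries negative: (-2, 2). Count: 1.

1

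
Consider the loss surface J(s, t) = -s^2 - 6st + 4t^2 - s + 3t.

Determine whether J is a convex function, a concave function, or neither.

neither

J is quadratic, so its Hessian is the constant matrix H = [[-2, -6], [-6, 8]].
det(H) = -52, tr(H) = 6.
det(H) < 0, so H is indefinite: neither convex nor concave.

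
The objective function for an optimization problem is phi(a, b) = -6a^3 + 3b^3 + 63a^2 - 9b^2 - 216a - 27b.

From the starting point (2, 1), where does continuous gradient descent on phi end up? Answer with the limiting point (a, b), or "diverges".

phi is separable, so gradient descent decouples: a follows -∂phi/∂a, b follows -∂phi/∂b.
∂phi/∂a = -18(a - 4)(a - 3); at a=2 this is -36, so a increases.
∂phi/∂b = 9(b - 3)(b + 1); at b=1 this is -36, so b increases.
a converges to its nearest critical value 3 (a local min of the a-part); b converges to 3. The iterate converges to (3, 3).

(3, 3)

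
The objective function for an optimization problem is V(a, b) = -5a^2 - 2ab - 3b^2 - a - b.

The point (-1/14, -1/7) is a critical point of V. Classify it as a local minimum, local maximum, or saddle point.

local maximum

The Hessian of V is constant: H = [[-10, -2], [-2, -6]].
det(H) = (-10)·(-6) − (-2)² = 56.
det(H) > 0 and tr(H) = -16 < 0, so H is negative definite and the point is a local maximum.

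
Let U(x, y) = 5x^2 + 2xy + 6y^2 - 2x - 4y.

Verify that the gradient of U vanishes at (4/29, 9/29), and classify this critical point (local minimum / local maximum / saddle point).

local minimum

∇U = (10x + 2y - 2, 2x + 12y - 4); substituting (4/29, 9/29) gives ∇U = (0, 0), so (4/29, 9/29) is indeed a critical point.
The Hessian of U is constant: H = [[10, 2], [2, 12]].
det(H) = 10·12 − 2² = 116.
det(H) > 0 and tr(H) = 22 > 0, so H is positive definite and the point is a local minimum.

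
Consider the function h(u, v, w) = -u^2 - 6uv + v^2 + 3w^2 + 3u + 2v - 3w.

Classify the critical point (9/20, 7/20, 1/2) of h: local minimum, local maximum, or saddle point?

The Hessian is constant: H = [[-2, -6, 0], [-6, 2, 0], [0, 0, 6]].
Leading principal minors: Δ₁ = -2, Δ₂ = -40, Δ₃ = -240.
The minors fit neither the all-positive nor the alternating-sign pattern, so H is indefinite: a saddle point.

saddle point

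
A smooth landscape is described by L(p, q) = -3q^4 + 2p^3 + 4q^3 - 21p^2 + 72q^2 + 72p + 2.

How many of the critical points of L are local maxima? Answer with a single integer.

2

L separates as a function of p plus a function of q, so ∇L=0 decouples.
∂L/∂p = 6(p - 4)(p - 3) = 0 at p ∈ {3, 4}; ∂L/∂q = -12q(q - 4)(q + 3) = 0 at q ∈ {-3, 0, 4}.
The Hessian is diagonal: diag(L_pp, L_qq). Second derivatives: L_pp(3)=-6, L_pp(4)=6; L_qq(-3)=-252, L_qq(0)=144, L_qq(4)=-336.
Local maxima occur where both diagonal entries negative: (3, -3), (3, 4). Count: 2.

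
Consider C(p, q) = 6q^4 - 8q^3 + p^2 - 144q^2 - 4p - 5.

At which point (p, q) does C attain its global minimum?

C(p,q) separates as A(p) + B(q) − 5, so its minimum is min A + min B − 5.
A'(p) = 2p - 4 vanishes at p ∈ {2}; B'(q) = 24q(q - 4)(q + 3) vanishes at q ∈ {-3, 0, 4}.
Local minima of A (where A''>0): A(2)=-4. Local minima of B: B(-3)=-594, B(4)=-1280.
So the global minimum of C is A(2) + B(4) − 5 = -4 − 1280 − 5 = -1289, attained at (2, 4).

(2, 4)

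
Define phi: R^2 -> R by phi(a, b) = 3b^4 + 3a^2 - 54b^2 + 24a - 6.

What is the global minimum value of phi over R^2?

phi(a,b) separates as P(a) + Q(b) − 6, so its minimum is min P + min Q − 6.
P'(a) = 6a + 24 vanishes at a ∈ {-4}; Q'(b) = 12b(b - 3)(b + 3) vanishes at b ∈ {-3, 0, 3}.
Local minima of P (where P''>0): P(-4)=-48. Local minima of Q: Q(-3)=-243, Q(3)=-243.
So the global minimum of phi is P(-4) + Q(-3) − 6 = -48 − 243 − 6 = -297, attained at (-4, -3).

-297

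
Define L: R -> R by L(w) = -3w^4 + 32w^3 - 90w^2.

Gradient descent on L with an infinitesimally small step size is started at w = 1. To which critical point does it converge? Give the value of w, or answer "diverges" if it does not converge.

L'(w) = -12w(w - 5)(w - 3), so L'(1) = -96.
Gradient descent moves in the -L' direction, i.e. w is increasing.
The nearest critical point in that direction is w = 3, where L'' = 72 > 0 (a local minimum). The iterate converges there.

3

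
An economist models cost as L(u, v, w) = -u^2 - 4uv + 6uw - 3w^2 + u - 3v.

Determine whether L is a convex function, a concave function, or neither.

neither

L is quadratic, so its Hessian is the constant matrix H = [[-2, -4, 6], [-4, 0, 0], [6, 0, -6]].
Leading principal minors: -2, -16, 96.
Neither pattern holds ⇒ H is indefinite ⇒ neither convex nor concave.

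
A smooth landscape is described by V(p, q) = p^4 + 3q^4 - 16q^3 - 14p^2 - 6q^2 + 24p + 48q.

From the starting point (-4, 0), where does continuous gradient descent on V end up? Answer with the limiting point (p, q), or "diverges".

(-3, -1)

V is separable, so gradient descent decouples: p follows -∂V/∂p, q follows -∂V/∂q.
∂V/∂p = 4(p - 2)(p - 1)(p + 3); at p=-4 this is -120, so p increases.
∂V/∂q = 12(q - 4)(q - 1)(q + 1); at q=0 this is 48, so q decreases.
p converges to its nearest critical value -3 (a local min of the p-part); q converges to -1. The iterate converges to (-3, -1).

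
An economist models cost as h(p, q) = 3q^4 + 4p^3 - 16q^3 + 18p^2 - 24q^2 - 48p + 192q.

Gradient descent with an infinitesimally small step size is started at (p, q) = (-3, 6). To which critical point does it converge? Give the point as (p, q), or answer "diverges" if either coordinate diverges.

(1, 4)

h is separable, so gradient descent decouples: p follows -∂h/∂p, q follows -∂h/∂q.
∂h/∂p = 12(p - 1)(p + 4); at p=-3 this is -48, so p increases.
∂h/∂q = 12(q - 4)(q - 2)(q + 2); at q=6 this is 768, so q decreases.
p converges to its nearest critical value 1 (a local min of the p-part); q converges to 4. The iterate converges to (1, 4).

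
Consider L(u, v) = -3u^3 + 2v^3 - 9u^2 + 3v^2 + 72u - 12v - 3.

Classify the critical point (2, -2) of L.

The mixed partial ∂²L/∂u∂v is 0, so the Hessian at any point is diag(L_uu, L_vv) = diag(-18(u + 1), 6(2v + 1)).
At (2, -2): H = diag(-54, -18).
Both eigenvalues are negative, so H is negative definite: a local maximum.

local maximum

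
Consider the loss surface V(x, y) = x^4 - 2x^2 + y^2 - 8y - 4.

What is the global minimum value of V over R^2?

-21

V(x,y) separates as P(x) + Q(y) − 4, so its minimum is min P + min Q − 4.
P'(x) = 4x(x - 1)(x + 1) vanishes at x ∈ {-1, 0, 1}; Q'(y) = 2y - 8 vanishes at y ∈ {4}.
Local minima of P (where P''>0): P(-1)=-1, P(1)=-1. Local minima of Q: Q(4)=-16.
So the global minimum of V is P(-1) + Q(4) − 4 = -1 − 16 − 4 = -21, attained at (-1, 4).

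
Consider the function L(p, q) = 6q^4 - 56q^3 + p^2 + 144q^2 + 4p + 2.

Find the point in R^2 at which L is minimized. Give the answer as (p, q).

(-2, 0)

L(p,q) separates as A(p) + B(q) + 2, so its minimum is min A + min B + 2.
A'(p) = 2p + 4 vanishes at p ∈ {-2}; B'(q) = 24q(q - 4)(q - 3) vanishes at q ∈ {0, 3, 4}.
Local minima of A (where A''>0): A(-2)=-4. Local minima of B: B(0)=0, B(4)=256.
So the global minimum of L is A(-2) + B(0) + 2 = -4 + 0 + 2 = -2, attained at (-2, 0).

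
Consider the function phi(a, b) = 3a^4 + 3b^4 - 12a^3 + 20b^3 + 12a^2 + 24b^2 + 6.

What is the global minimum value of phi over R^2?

phi(a,b) separates as P(a) + Q(b) + 6, so its minimum is min P + min Q + 6.
P'(a) = 12a(a - 2)(a - 1) vanishes at a ∈ {0, 1, 2}; Q'(b) = 12b(b + 1)(b + 4) vanishes at b ∈ {-4, -1, 0}.
Local minima of P (where P''>0): P(0)=0, P(2)=0. Local minima of Q: Q(-4)=-128, Q(0)=0.
So the global minimum of phi is P(0) + Q(-4) + 6 = 0 − 128 + 6 = -122, attained at (0, -4).

-122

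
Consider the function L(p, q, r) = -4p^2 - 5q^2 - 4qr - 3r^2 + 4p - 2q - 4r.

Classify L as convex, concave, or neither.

L is quadratic, so its Hessian is the constant matrix H = [[-8, 0, 0], [0, -10, -4], [0, -4, -6]].
Leading principal minors: -8, 80, -352.
Signs alternate −, +, − ⇒ H ≺ 0 ⇒ concave.

concave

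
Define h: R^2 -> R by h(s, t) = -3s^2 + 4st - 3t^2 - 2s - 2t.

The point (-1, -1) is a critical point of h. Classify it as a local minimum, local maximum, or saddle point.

local maximum

The Hessian of h is constant: H = [[-6, 4], [4, -6]].
det(H) = (-6)·(-6) − 4² = 20.
det(H) > 0 and tr(H) = -12 < 0, so H is negative definite and the point is a local maximum.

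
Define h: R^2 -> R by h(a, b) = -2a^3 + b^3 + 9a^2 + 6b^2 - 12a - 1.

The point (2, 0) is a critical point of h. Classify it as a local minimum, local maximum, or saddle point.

The mixed partial ∂²h/∂a∂b is 0, so the Hessian at any point is diag(h_aa, h_bb) = diag(6(-2a + 3), 6(b + 2)).
At (2, 0): H = diag(-6, 12).
The eigenvalues have opposite signs, so H is indefinite: a saddle point.

saddle point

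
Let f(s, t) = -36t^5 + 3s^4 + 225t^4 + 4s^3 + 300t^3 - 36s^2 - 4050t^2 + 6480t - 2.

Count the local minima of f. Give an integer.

4

f separates as a function of s plus a function of t, so ∇f=0 decouples.
∂f/∂s = 12s(s - 2)(s + 3) = 0 at s ∈ {-3, 0, 2}; ∂f/∂t = -180(t - 4)(t - 3)(t - 1)(t + 3) = 0 at t ∈ {-3, 1, 3, 4}.
The Hessian is diagonal: diag(f_ss, f_tt). Second derivatives: f_ss(-3)=180, f_ss(0)=-72, f_ss(2)=120; f_tt(-3)=30240, f_tt(1)=-4320, f_tt(3)=2160, f_tt(4)=-3780.
Local minima occur where both diagonal entries positive: (-3, -3), (-3, 3), (2, -3), (2, 3). Count: 4.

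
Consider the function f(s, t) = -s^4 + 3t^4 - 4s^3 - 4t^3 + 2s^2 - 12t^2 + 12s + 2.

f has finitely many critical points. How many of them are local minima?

f separates as a function of s plus a function of t, so ∇f=0 decouples.
∂f/∂s = -4(s - 1)(s + 1)(s + 3) = 0 at s ∈ {-3, -1, 1}; ∂f/∂t = 12t(t - 2)(t + 1) = 0 at t ∈ {-1, 0, 2}.
The Hessian is diagonal: diag(f_ss, f_tt). Second derivatives: f_ss(-3)=-32, f_ss(-1)=16, f_ss(1)=-32; f_tt(-1)=36, f_tt(0)=-24, f_tt(2)=72.
Local minima occur where both diagonal entries positive: (-1, -1), (-1, 2). Count: 2.

2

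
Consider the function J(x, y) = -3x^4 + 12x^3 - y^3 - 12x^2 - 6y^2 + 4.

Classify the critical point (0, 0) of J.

local maximum

The mixed partial ∂²J/∂x∂y is 0, so the Hessian at any point is diag(J_xx, J_yy) = diag(12(-3x^2 + 6x - 2), -6(y + 2)).
At (0, 0): H = diag(-24, -12).
Both eigenvalues are negative, so H is negative definite: a local maximum.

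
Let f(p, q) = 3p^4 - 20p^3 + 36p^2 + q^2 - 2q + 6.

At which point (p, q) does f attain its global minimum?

(0, 1)

f(p,q) separates as A(p) + B(q) + 6, so its minimum is min A + min B + 6.
A'(p) = 12p(p - 3)(p - 2) vanishes at p ∈ {0, 2, 3}; B'(q) = 2q - 2 vanishes at q ∈ {1}.
Local minima of A (where A''>0): A(0)=0, A(3)=27. Local minima of B: B(1)=-1.
So the global minimum of f is A(0) + B(1) + 6 = 0 − 1 + 6 = 5, attained at (0, 1).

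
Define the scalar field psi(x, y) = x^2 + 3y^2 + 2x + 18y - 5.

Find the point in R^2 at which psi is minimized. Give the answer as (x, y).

(-1, -3)

psi(x,y) separates as P(x) + Q(y) − 5, so its minimum is min P + min Q − 5.
P'(x) = 2x + 2 vanishes at x ∈ {-1}; Q'(y) = 6y + 18 vanishes at y ∈ {-3}.
Local minima of P (where P''>0): P(-1)=-1. Local minima of Q: Q(-3)=-27.
So the global minimum of psi is P(-1) + Q(-3) − 5 = -1 − 27 − 5 = -33, attained at (-1, -3).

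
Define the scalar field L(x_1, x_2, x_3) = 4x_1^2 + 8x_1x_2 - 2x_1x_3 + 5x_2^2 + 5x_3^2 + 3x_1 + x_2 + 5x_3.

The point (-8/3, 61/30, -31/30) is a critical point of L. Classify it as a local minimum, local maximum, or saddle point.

local minimum

The Hessian is constant: H = [[8, 8, -2], [8, 10, 0], [-2, 0, 10]].
Leading principal minors: Δ₁ = 8, Δ₂ = 16, Δ₃ = 120.
All leading minors are positive, so H is positive definite: a local minimum.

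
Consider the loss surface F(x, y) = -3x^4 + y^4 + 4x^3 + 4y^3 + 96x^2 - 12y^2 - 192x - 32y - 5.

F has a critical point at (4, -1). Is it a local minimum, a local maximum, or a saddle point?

local maximum

The mixed partial ∂²F/∂x∂y is 0, so the Hessian at any point is diag(F_xx, F_yy) = diag(12(-3x^2 + 2x + 16), 12(y^2 + 2y - 2)).
At (4, -1): H = diag(-288, -36).
Both eigenvalues are negative, so H is negative definite: a local maximum.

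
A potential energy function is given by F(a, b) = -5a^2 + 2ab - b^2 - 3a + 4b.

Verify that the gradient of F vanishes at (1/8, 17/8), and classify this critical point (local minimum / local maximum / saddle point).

∇F = (-10a + 2b - 3, 2a - 2b + 4); substituting (1/8, 17/8) gives ∇F = (0, 0), so (1/8, 17/8) is indeed a critical point.
The Hessian of F is constant: H = [[-10, 2], [2, -2]].
det(H) = (-10)·(-2) − 2² = 16.
det(H) > 0 and tr(H) = -12 < 0, so H is negative definite and the point is a local maximum.

local maximum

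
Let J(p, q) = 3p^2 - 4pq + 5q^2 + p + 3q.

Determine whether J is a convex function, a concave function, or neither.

convex

J is quadratic, so its Hessian is the constant matrix H = [[6, -4], [-4, 10]].
det(H) = 44, tr(H) = 16.
det(H) > 0 and tr(H) > 0, so H is positive definite everywhere: convex.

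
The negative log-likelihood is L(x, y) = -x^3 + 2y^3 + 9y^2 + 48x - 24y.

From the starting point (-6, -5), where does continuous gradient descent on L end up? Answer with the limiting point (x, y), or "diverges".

L is separable, so gradient descent decouples: x follows -∂L/∂x, y follows -∂L/∂y.
∂L/∂x = -3(x - 4)(x + 4); at x=-6 this is -60, so x increases.
∂L/∂y = 6(y - 1)(y + 4); at y=-5 this is 36, so y decreases.
The y-coordinate has no critical point in that direction and runs off to infinity.

diverges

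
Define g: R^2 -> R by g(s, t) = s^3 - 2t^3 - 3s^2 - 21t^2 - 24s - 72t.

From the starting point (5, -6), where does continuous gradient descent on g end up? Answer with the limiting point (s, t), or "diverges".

(4, -4)

g is separable, so gradient descent decouples: s follows -∂g/∂s, t follows -∂g/∂t.
∂g/∂s = 3(s - 4)(s + 2); at s=5 this is 21, so s decreases.
∂g/∂t = -6(t + 3)(t + 4); at t=-6 this is -36, so t increases.
s converges to its nearest critical value 4 (a local min of the s-part); t converges to -4. The iterate converges to (4, -4).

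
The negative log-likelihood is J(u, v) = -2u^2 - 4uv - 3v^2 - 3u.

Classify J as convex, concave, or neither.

J is quadratic, so its Hessian is the constant matrix H = [[-4, -4], [-4, -6]].
det(H) = 8, tr(H) = -10.
det(H) > 0 and tr(H) < 0, so H is negative definite everywhere: concave.

concave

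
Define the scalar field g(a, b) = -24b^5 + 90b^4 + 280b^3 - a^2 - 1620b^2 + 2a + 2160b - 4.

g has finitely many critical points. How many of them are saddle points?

2

g separates as a function of a plus a function of b, so ∇g=0 decouples.
∂g/∂a = -2(a - 1) = 0 at a ∈ {1}; ∂g/∂b = -120(b - 3)(b - 2)(b - 1)(b + 3) = 0 at b ∈ {-3, 1, 2, 3}.
The Hessian is diagonal: diag(g_aa, g_bb). Second derivatives: g_aa(1)=-2; g_bb(-3)=14400, g_bb(1)=-960, g_bb(2)=600, g_bb(3)=-1440.
Saddle points occur where the two diagonal entries have opposite signs: (1, -3), (1, 2). Count: 2.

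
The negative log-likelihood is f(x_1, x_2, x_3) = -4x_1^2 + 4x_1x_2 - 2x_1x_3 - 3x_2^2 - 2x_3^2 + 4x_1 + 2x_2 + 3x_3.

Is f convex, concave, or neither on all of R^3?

concave

f is quadratic, so its Hessian is the constant matrix H = [[-8, 4, -2], [4, -6, 0], [-2, 0, -4]].
Leading principal minors: -8, 32, -104.
Signs alternate −, +, − ⇒ H ≺ 0 ⇒ concave.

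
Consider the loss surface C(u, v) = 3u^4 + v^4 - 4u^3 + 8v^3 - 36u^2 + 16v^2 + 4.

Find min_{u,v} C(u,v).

-185

C(u,v) separates as P(u) + Q(v) + 4, so its minimum is min P + min Q + 4.
P'(u) = 12u(u - 3)(u + 2) vanishes at u ∈ {-2, 0, 3}; Q'(v) = 4v(v + 2)(v + 4) vanishes at v ∈ {-4, -2, 0}.
Local minima of P (where P''>0): P(-2)=-64, P(3)=-189. Local minima of Q: Q(-4)=0, Q(0)=0.
So the global minimum of C is P(3) + Q(-4) + 4 = -189 + 0 + 4 = -185, attained at (3, -4).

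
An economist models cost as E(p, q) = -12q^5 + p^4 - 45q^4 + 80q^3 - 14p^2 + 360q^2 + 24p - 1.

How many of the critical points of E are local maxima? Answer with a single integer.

E separates as a function of p plus a function of q, so ∇E=0 decouples.
∂E/∂p = 4(p - 2)(p - 1)(p + 3) = 0 at p ∈ {-3, 1, 2}; ∂E/∂q = -60q(q - 2)(q + 2)(q + 3) = 0 at q ∈ {-3, -2, 0, 2}.
The Hessian is diagonal: diag(E_pp, E_qq). Second derivatives: E_pp(-3)=80, E_pp(1)=-16, E_pp(2)=20; E_qq(-3)=900, E_qq(-2)=-480, E_qq(0)=720, E_qq(2)=-2400.
Local maxima occur where both diagonal entries negative: (1, -2), (1, 2). Count: 2.

2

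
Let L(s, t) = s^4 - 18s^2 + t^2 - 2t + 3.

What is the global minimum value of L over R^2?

-79

L(s,t) separates as P(s) + Q(t) + 3, so its minimum is min P + min Q + 3.
P'(s) = 4s(s - 3)(s + 3) vanishes at s ∈ {-3, 0, 3}; Q'(t) = 2(t - 1) vanishes at t ∈ {1}.
Local minima of P (where P''>0): P(-3)=-81, P(3)=-81. Local minima of Q: Q(1)=-1.
So the global minimum of L is P(-3) + Q(1) + 3 = -81 − 1 + 3 = -79, attained at (-3, 1).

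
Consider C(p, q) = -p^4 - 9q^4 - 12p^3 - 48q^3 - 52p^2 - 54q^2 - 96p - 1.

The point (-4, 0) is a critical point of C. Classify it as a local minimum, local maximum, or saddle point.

local maximum

The mixed partial ∂²C/∂p∂q is 0, so the Hessian at any point is diag(C_pp, C_qq) = diag(-4(3p^2 + 18p + 26), -36(3q^2 + 8q + 3)).
At (-4, 0): H = diag(-8, -108).
Both eigenvalues are negative, so H is negative definite: a local maximum.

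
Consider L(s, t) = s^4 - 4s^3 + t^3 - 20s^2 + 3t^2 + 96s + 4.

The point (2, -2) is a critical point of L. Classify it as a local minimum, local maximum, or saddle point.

The mixed partial ∂²L/∂s∂t is 0, so the Hessian at any point is diag(L_ss, L_tt) = diag(4(3s^2 - 6s - 10), 6(t + 1)).
At (2, -2): H = diag(-40, -6).
Both eigenvalues are negative, so H is negative definite: a local maximum.

local maximum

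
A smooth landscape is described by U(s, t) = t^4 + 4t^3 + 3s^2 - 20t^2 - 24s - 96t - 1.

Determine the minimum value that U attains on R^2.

-328

U(s,t) separates as P(s) + Q(t) − 1, so its minimum is min P + min Q − 1.
P'(s) = 6s - 24 vanishes at s ∈ {4}; Q'(t) = 4(t - 3)(t + 2)(t + 4) vanishes at t ∈ {-4, -2, 3}.
Local minima of P (where P''>0): P(4)=-48. Local minima of Q: Q(-4)=64, Q(3)=-279.
So the global minimum of U is P(4) + Q(3) − 1 = -48 − 279 − 1 = -328, attained at (4, 3).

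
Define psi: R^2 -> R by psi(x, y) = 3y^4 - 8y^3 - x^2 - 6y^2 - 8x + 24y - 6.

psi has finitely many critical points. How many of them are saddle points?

psi separates as a function of x plus a function of y, so ∇psi=0 decouples.
∂psi/∂x = -2(x + 4) = 0 at x ∈ {-4}; ∂psi/∂y = 12(y - 2)(y - 1)(y + 1) = 0 at y ∈ {-1, 1, 2}.
The Hessian is diagonal: diag(psi_xx, psi_yy). Second derivatives: psi_xx(-4)=-2; psi_yy(-1)=72, psi_yy(1)=-24, psi_yy(2)=36.
Saddle points occur where the two diagonal entries have opposite signs: (-4, -1), (-4, 2). Count: 2.

2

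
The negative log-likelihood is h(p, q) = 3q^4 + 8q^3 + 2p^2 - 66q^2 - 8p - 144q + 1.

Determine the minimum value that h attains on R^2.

-574

h(p,q) separates as A(p) + B(q) + 1, so its minimum is min A + min B + 1.
A'(p) = 4p - 8 vanishes at p ∈ {2}; B'(q) = 12(q - 3)(q + 1)(q + 4) vanishes at q ∈ {-4, -1, 3}.
Local minima of A (where A''>0): A(2)=-8. Local minima of B: B(-4)=-224, B(3)=-567.
So the global minimum of h is A(2) + B(3) + 1 = -8 − 567 + 1 = -574, attained at (2, 3).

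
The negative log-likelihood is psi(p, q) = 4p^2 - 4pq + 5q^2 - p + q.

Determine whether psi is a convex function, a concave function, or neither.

convex

psi is quadratic, so its Hessian is the constant matrix H = [[8, -4], [-4, 10]].
det(H) = 64, tr(H) = 18.
det(H) > 0 and tr(H) > 0, so H is positive definite everywhere: convex.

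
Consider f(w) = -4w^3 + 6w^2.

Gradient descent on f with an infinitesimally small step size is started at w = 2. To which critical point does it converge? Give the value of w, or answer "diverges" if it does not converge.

f'(w) = -12w(w - 1), so f'(2) = -24.
Gradient descent moves in the -f' direction, i.e. w is increasing.
There is no critical point above w=2, and f' keeps the same sign, so the iterate runs off to +∞.

diverges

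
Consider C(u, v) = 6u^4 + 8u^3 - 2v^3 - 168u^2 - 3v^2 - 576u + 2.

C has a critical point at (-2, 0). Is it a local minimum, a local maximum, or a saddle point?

The mixed partial ∂²C/∂u∂v is 0, so the Hessian at any point is diag(C_uu, C_vv) = diag(24(3u^2 + 2u - 14), -6(2v + 1)).
At (-2, 0): H = diag(-144, -6).
Both eigenvalues are negative, so H is negative definite: a local maximum.

local maximum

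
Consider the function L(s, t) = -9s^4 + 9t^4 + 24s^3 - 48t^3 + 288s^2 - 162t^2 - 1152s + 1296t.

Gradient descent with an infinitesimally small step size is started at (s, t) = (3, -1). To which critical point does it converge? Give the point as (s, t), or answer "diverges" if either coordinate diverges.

(2, -3)

L is separable, so gradient descent decouples: s follows -∂L/∂s, t follows -∂L/∂t.
∂L/∂s = -36(s - 4)(s - 2)(s + 4); at s=3 this is 252, so s decreases.
∂L/∂t = 36(t - 4)(t - 3)(t + 3); at t=-1 this is 1440, so t decreases.
s converges to its nearest critical value 2 (a local min of the s-part); t converges to -3. The iterate converges to (2, -3).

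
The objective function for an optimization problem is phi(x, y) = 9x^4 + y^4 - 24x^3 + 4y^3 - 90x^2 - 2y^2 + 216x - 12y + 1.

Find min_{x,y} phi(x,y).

-464

phi(x,y) separates as P(x) + Q(y) + 1, so its minimum is min P + min Q + 1.
P'(x) = 36(x - 3)(x - 1)(x + 2) vanishes at x ∈ {-2, 1, 3}; Q'(y) = 4(y - 1)(y + 1)(y + 3) vanishes at y ∈ {-3, -1, 1}.
Local minima of P (where P''>0): P(-2)=-456, P(3)=-81. Local minima of Q: Q(-3)=-9, Q(1)=-9.
So the global minimum of phi is P(-2) + Q(-3) + 1 = -456 − 9 + 1 = -464, attained at (-2, -3).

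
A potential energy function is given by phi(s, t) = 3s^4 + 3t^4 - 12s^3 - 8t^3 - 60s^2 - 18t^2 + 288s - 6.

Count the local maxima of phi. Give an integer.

phi separates as a function of s plus a function of t, so ∇phi=0 decouples.
∂phi/∂s = 12(s - 4)(s - 2)(s + 3) = 0 at s ∈ {-3, 2, 4}; ∂phi/∂t = 12t(t - 3)(t + 1) = 0 at t ∈ {-1, 0, 3}.
The Hessian is diagonal: diag(phi_ss, phi_tt). Second derivatives: phi_ss(-3)=420, phi_ss(2)=-120, phi_ss(4)=168; phi_tt(-1)=48, phi_tt(0)=-36, phi_tt(3)=144.
Local maxima occur where both diagonal entries negative: (2, 0). Count: 1.

1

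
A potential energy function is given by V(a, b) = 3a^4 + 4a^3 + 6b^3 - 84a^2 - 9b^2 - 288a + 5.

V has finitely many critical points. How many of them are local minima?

V separates as a function of a plus a function of b, so ∇V=0 decouples.
∂V/∂a = 12(a - 4)(a + 2)(a + 3) = 0 at a ∈ {-3, -2, 4}; ∂V/∂b = 18b(b - 1) = 0 at b ∈ {0, 1}.
The Hessian is diagonal: diag(V_aa, V_bb). Second derivatives: V_aa(-3)=84, V_aa(-2)=-72, V_aa(4)=504; V_bb(0)=-18, V_bb(1)=18.
Local minima occur where both diagonal entries positive: (-3, 1), (4, 1). Count: 2.

2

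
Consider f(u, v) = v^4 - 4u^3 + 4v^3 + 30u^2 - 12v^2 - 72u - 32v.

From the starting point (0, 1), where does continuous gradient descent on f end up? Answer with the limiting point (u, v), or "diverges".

f is separable, so gradient descent decouples: u follows -∂f/∂u, v follows -∂f/∂v.
∂f/∂u = -12(u - 3)(u - 2); at u=0 this is -72, so u increases.
∂f/∂v = 4(v - 2)(v + 1)(v + 4); at v=1 this is -40, so v increases.
u converges to its nearest critical value 2 (a local min of the u-part); v converges to 2. The iterate converges to (2, 2).

(2, 2)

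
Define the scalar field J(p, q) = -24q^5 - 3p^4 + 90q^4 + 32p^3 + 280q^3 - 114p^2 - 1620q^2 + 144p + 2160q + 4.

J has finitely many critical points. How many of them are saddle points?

J separates as a function of p plus a function of q, so ∇J=0 decouples.
∂J/∂p = -12(p - 4)(p - 3)(p - 1) = 0 at p ∈ {1, 3, 4}; ∂J/∂q = -120(q - 3)(q - 2)(q - 1)(q + 3) = 0 at q ∈ {-3, 1, 2, 3}.
The Hessian is diagonal: diag(J_pp, J_qq). Second derivatives: J_pp(1)=-72, J_pp(3)=24, J_pp(4)=-36; J_qq(-3)=14400, J_qq(1)=-960, J_qq(2)=600, J_qq(3)=-1440.
Saddle points occur where the two diagonal entries have opposite signs: (1, -3), (1, 2), (3, 1), (3, 3), (4, -3), (4, 2). Count: 6.

6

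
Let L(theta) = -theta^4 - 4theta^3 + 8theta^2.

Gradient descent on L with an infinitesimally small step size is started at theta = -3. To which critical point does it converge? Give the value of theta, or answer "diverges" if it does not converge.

0

L'(theta) = -4theta(theta - 1)(theta + 4), so L'(-3) = -48.
Gradient descent moves in the -L' direction, i.e. theta is increasing.
The nearest critical point in that direction is theta = 0, where L'' = 16 > 0 (a local minimum). The iterate converges there.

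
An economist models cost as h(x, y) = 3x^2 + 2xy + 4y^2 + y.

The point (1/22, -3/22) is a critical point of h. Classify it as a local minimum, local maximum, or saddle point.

The Hessian of h is constant: H = [[6, 2], [2, 8]].
det(H) = 6·8 − 2² = 44.
det(H) > 0 and tr(H) = 14 > 0, so H is positive definite and the point is a local minimum.

local minimum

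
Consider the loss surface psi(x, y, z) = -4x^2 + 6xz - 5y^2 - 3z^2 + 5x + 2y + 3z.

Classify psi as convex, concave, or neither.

concave

psi is quadratic, so its Hessian is the constant matrix H = [[-8, 0, 6], [0, -10, 0], [6, 0, -6]].
Leading principal minors: -8, 80, -120.
Signs alternate −, +, − ⇒ H ≺ 0 ⇒ concave.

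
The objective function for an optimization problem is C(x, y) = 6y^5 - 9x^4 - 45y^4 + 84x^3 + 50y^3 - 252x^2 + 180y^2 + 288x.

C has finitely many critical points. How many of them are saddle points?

6

C separates as a function of x plus a function of y, so ∇C=0 decouples.
∂C/∂x = -36(x - 4)(x - 2)(x - 1) = 0 at x ∈ {1, 2, 4}; ∂C/∂y = 30y(y - 4)(y - 3)(y + 1) = 0 at y ∈ {-1, 0, 3, 4}.
The Hessian is diagonal: diag(C_xx, C_yy). Second derivatives: C_xx(1)=-108, C_xx(2)=72, C_xx(4)=-216; C_yy(-1)=-600, C_yy(0)=360, C_yy(3)=-360, C_yy(4)=600.
Saddle points occur where the two diagonal entries have opposite signs: (1, 0), (1, 4), (2, -1), (2, 3), (4, 0), (4, 4). Count: 6.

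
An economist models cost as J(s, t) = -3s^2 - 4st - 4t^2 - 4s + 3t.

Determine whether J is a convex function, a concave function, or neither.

concave

J is quadratic, so its Hessian is the constant matrix H = [[-6, -4], [-4, -8]].
det(H) = 32, tr(H) = -14.
det(H) > 0 and tr(H) < 0, so H is negative definite everywhere: concave.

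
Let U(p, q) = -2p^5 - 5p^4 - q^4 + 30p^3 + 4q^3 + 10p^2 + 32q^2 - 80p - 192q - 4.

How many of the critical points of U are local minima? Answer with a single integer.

2

U separates as a function of p plus a function of q, so ∇U=0 decouples.
∂U/∂p = -10(p - 2)(p - 1)(p + 1)(p + 4) = 0 at p ∈ {-4, -1, 1, 2}; ∂U/∂q = -4(q - 4)(q - 3)(q + 4) = 0 at q ∈ {-4, 3, 4}.
The Hessian is diagonal: diag(U_pp, U_qq). Second derivatives: U_pp(-4)=900, U_pp(-1)=-180, U_pp(1)=100, U_pp(2)=-180; U_qq(-4)=-224, U_qq(3)=28, U_qq(4)=-32.
Local minima occur where both diagonal entries positive: (-4, 3), (1, 3). Count: 2.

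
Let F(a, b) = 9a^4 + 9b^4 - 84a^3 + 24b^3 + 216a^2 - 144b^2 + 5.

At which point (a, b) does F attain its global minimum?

(0, -4)

F(a,b) separates as P(a) + Q(b) + 5, so its minimum is min P + min Q + 5.
P'(a) = 36a(a - 4)(a - 3) vanishes at a ∈ {0, 3, 4}; Q'(b) = 36b(b - 2)(b + 4) vanishes at b ∈ {-4, 0, 2}.
Local minima of P (where P''>0): P(0)=0, P(4)=384. Local minima of Q: Q(-4)=-1536, Q(2)=-240.
So the global minimum of F is P(0) + Q(-4) + 5 = 0 − 1536 + 5 = -1531, attained at (0, -4).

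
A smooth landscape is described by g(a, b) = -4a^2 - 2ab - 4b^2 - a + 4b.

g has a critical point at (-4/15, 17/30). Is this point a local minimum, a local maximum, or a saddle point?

local maximum

The Hessian of g is constant: H = [[-8, -2], [-2, -8]].
det(H) = (-8)·(-8) − (-2)² = 60.
det(H) > 0 and tr(H) = -16 < 0, so H is negative definite and the point is a local maximum.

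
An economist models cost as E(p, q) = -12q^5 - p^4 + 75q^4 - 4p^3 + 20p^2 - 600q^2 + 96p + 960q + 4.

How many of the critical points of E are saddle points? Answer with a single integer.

6

E separates as a function of p plus a function of q, so ∇E=0 decouples.
∂E/∂p = -4(p - 3)(p + 2)(p + 4) = 0 at p ∈ {-4, -2, 3}; ∂E/∂q = -60(q - 4)(q - 2)(q - 1)(q + 2) = 0 at q ∈ {-2, 1, 2, 4}.
The Hessian is diagonal: diag(E_pp, E_qq). Second derivatives: E_pp(-4)=-56, E_pp(-2)=40, E_pp(3)=-140; E_qq(-2)=4320, E_qq(1)=-540, E_qq(2)=480, E_qq(4)=-2160.
Saddle points occur where the two diagonal entries have opposite signs: (-4, -2), (-4, 2), (-2, 1), (-2, 4), (3, -2), (3, 2). Count: 6.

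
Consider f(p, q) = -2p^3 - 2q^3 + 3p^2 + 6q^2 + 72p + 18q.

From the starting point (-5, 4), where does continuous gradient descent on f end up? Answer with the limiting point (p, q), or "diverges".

diverges

f is separable, so gradient descent decouples: p follows -∂f/∂p, q follows -∂f/∂q.
∂f/∂p = -6(p - 4)(p + 3); at p=-5 this is -108, so p increases.
∂f/∂q = -6(q - 3)(q + 1); at q=4 this is -30, so q increases.
The q-coordinate has no critical point in that direction and runs off to infinity.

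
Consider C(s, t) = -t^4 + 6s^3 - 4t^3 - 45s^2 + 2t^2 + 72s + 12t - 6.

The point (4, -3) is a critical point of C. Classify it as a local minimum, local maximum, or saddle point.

The mixed partial ∂²C/∂s∂t is 0, so the Hessian at any point is diag(C_ss, C_tt) = diag(18(2s - 5), 4(-3t^2 - 6t + 1)).
At (4, -3): H = diag(54, -32).
The eigenvalues have opposite signs, so H is indefinite: a saddle point.

saddle point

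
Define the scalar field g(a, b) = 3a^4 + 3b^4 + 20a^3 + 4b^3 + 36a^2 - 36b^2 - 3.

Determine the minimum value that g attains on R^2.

g(a,b) separates as P(a) + Q(b) − 3, so its minimum is min P + min Q − 3.
P'(a) = 12a(a + 2)(a + 3) vanishes at a ∈ {-3, -2, 0}; Q'(b) = 12b(b - 2)(b + 3) vanishes at b ∈ {-3, 0, 2}.
Local minima of P (where P''>0): P(-3)=27, P(0)=0. Local minima of Q: Q(-3)=-189, Q(2)=-64.
So the global minimum of g is P(0) + Q(-3) − 3 = 0 − 189 − 3 = -192, attained at (0, -3).

-192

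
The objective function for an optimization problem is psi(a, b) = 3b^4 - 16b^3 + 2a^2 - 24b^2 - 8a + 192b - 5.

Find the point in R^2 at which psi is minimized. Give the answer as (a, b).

psi(a,b) separates as P(a) + Q(b) − 5, so its minimum is min P + min Q − 5.
P'(a) = 4a - 8 vanishes at a ∈ {2}; Q'(b) = 12(b - 4)(b - 2)(b + 2) vanishes at b ∈ {-2, 2, 4}.
Local minima of P (where P''>0): P(2)=-8. Local minima of Q: Q(-2)=-304, Q(4)=128.
So the global minimum of psi is P(2) + Q(-2) − 5 = -8 − 304 − 5 = -317, attained at (2, -2).

(2, -2)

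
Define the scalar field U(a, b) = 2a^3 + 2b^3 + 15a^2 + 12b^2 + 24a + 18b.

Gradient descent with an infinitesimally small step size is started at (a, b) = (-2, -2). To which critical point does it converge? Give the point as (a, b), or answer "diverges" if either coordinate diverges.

U is separable, so gradient descent decouples: a follows -∂U/∂a, b follows -∂U/∂b.
∂U/∂a = 6(a + 1)(a + 4); at a=-2 this is -12, so a increases.
∂U/∂b = 6(b + 1)(b + 3); at b=-2 this is -6, so b increases.
a converges to its nearest critical value -1 (a local min of the a-part); b converges to -1. The iterate converges to (-1, -1).

(-1, -1)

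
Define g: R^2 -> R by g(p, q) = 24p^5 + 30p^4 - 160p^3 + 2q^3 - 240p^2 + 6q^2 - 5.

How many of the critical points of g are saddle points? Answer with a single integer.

4

g separates as a function of p plus a function of q, so ∇g=0 decouples.
∂g/∂p = 120p(p - 2)(p + 1)(p + 2) = 0 at p ∈ {-2, -1, 0, 2}; ∂g/∂q = 6q(q + 2) = 0 at q ∈ {-2, 0}.
The Hessian is diagonal: diag(g_pp, g_qq). Second derivatives: g_pp(-2)=-960, g_pp(-1)=360, g_pp(0)=-480, g_pp(2)=2880; g_qq(-2)=-12, g_qq(0)=12.
Saddle points occur where the two diagonal entries have opposite signs: (-2, 0), (-1, -2), (0, 0), (2, -2). Count: 4.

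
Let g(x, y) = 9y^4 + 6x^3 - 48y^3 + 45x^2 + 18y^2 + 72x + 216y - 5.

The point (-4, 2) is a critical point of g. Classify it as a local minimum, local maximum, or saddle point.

The mixed partial ∂²g/∂x∂y is 0, so the Hessian at any point is diag(g_xx, g_yy) = diag(18(2x + 5), 36(3y^2 - 8y + 1)).
At (-4, 2): H = diag(-54, -108).
Both eigenvalues are negative, so H is negative definite: a local maximum.

local maximum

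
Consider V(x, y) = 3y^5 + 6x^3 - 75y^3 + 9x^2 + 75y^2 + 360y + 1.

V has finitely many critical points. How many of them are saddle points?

V separates as a function of x plus a function of y, so ∇V=0 decouples.
∂V/∂x = 18x(x + 1) = 0 at x ∈ {-1, 0}; ∂V/∂y = 15(y - 3)(y - 2)(y + 1)(y + 4) = 0 at y ∈ {-4, -1, 2, 3}.
The Hessian is diagonal: diag(V_xx, V_yy). Second derivatives: V_xx(-1)=-18, V_xx(0)=18; V_yy(-4)=-1890, V_yy(-1)=540, V_yy(2)=-270, V_yy(3)=420.
Saddle points occur where the two diagonal entries have opposite signs: (-1, -1), (-1, 3), (0, -4), (0, 2). Count: 4.

4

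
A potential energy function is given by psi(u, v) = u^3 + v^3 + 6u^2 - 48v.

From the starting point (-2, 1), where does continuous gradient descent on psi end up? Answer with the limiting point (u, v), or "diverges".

psi is separable, so gradient descent decouples: u follows -∂psi/∂u, v follows -∂psi/∂v.
∂psi/∂u = 3u(u + 4); at u=-2 this is -12, so u increases.
∂psi/∂v = 3(v - 4)(v + 4); at v=1 this is -45, so v increases.
u converges to its nearest critical value 0 (a local min of the u-part); v converges to 4. The iterate converges to (0, 4).

(0, 4)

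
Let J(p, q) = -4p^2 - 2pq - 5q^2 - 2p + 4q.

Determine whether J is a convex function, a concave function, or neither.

J is quadratic, so its Hessian is the constant matrix H = [[-8, -2], [-2, -10]].
det(H) = 76, tr(H) = -18.
det(H) > 0 and tr(H) < 0, so H is negative definite everywhere: concave.

concave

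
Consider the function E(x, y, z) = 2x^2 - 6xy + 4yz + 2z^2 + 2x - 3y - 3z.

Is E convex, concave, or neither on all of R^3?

neither

E is quadratic, so its Hessian is the constant matrix H = [[4, -6, 0], [-6, 0, 4], [0, 4, 4]].
Leading principal minors: 4, -36, -208.
Neither pattern holds ⇒ H is indefinite ⇒ neither convex nor concave.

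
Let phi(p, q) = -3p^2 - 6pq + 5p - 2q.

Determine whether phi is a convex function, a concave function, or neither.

phi is quadratic, so its Hessian is the constant matrix H = [[-6, -6], [-6, 0]].
det(H) = -36, tr(H) = -6.
det(H) < 0, so H is indefinite: neither convex nor concave.

neither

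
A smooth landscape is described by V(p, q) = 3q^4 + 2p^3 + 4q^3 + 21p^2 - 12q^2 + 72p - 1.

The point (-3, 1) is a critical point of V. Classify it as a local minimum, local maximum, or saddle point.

local minimum

The mixed partial ∂²V/∂p∂q is 0, so the Hessian at any point is diag(V_pp, V_qq) = diag(6(2p + 7), 12(3q^2 + 2q - 2)).
At (-3, 1): H = diag(6, 36).
Both eigenvalues are positive, so H is positive definite: a local minimum.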